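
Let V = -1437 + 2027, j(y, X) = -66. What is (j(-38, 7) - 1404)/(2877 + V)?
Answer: -1470/3467 ≈ -0.42400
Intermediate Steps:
V = 590
(j(-38, 7) - 1404)/(2877 + V) = (-66 - 1404)/(2877 + 590) = -1470/3467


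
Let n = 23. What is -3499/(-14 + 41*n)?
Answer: -3499/929 ≈ -3.7664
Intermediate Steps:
-3499/(-14 + 41*n) = -3499/(-14 + 41*23) = -3499/(-14 + 943) = -3499/929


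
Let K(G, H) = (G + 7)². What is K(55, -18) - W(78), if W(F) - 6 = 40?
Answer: 3798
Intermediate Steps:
W(F) = 46 (W(F) = 6 + 40 = 46)
K(G, H) = (7 + G)²
K(55, -18) - W(78) = (7 + 55)² - 1*46 = 62² - 46 = 3844 - 46 = 3798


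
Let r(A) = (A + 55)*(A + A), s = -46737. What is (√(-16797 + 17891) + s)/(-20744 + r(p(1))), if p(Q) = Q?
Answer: 46737/20632 - √1094/20632 ≈ 2.2637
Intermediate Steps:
r(A) = 2*A*(55 + A) (r(A) = (55 + A)*(2*A) = 2*A*(55 + A))
(√(-16797 + 17891) + s)/(-20744 + r(p(1))) = (√(-16797 + 17891) - 46737)/(-20744 + 2*1*(55 + 1)) = (√1094 - 46737)/(-20744 + 2*1*56) = (-46737 + √1094)/(-20744 + 112) = (-46737 + √1094)/(-20632) = (-46737 + √1094)*(-1/20632) = 46737/20632 - √1094/20632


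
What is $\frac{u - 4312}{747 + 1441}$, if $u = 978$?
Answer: $- \frac{1667}{1094} \approx -1.5238$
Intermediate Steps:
$\frac{u - 4312}{747 + 1441} = \frac{978 - 4312}{747 + 1441} = - \frac{3334}{2188} = \left(-3334\right) \frac{1}{2188} = - \frac{1667}{1094}$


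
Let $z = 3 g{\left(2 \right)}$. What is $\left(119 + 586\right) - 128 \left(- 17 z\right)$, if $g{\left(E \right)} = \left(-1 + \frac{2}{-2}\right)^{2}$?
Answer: $26817$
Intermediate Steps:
$g{\left(E \right)} = 4$ ($g{\left(E \right)} = \left(-1 + 2 \left(- \frac{1}{2}\right)\right)^{2} = \left(-1 - 1\right)^{2} = \left(-2\right)^{2} = 4$)
$z = 12$ ($z = 3 \cdot 4 = 12$)
$\left(119 + 586\right) - 128 \left(- 17 z\right) = \left(119 + 586\right) - 128 \left(\left(-17\right) 12\right) = 705 - -26112 = 705 + 26112 = 26817$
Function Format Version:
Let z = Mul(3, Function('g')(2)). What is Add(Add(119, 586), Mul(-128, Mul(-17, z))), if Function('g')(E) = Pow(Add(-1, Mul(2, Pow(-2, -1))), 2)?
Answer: 26817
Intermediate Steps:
Function('g')(E) = 4 (Function('g')(E) = Pow(Add(-1, Mul(2, Rational(-1, 2))), 2) = Pow(Add(-1, -1), 2) = Pow(-2, 2) = 4)
z = 12 (z = Mul(3, 4) = 12)
Add(Add(119, 586), Mul(-128, Mul(-17, z))) = Add(Add(119, 586), Mul(-128, Mul(-17, 12))) = Add(705, Mul(-128, -204)) = Add(705, 26112) = 26817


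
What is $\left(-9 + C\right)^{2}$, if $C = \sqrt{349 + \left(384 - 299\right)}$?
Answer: $\left(9 - \sqrt{434}\right)^{2} \approx 140.01$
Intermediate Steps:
$C = \sqrt{434}$ ($C = \sqrt{349 + \left(384 - 299\right)} = \sqrt{349 + 85} = \sqrt{434} \approx 20.833$)
$\left(-9 + C\right)^{2} = \left(-9 + \sqrt{434}\right)^{2}$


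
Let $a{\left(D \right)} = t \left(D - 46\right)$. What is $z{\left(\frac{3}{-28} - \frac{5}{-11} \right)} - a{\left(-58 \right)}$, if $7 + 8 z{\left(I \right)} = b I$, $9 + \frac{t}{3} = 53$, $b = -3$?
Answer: $\frac{33823315}{2464} \approx 13727.0$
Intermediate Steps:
$t = 132$ ($t = -27 + 3 \cdot 53 = -27 + 159 = 132$)
$z{\left(I \right)} = - \frac{7}{8} - \frac{3 I}{8}$ ($z{\left(I \right)} = - \frac{7}{8} + \frac{\left(-3\right) I}{8} = - \frac{7}{8} - \frac{3 I}{8}$)
$a{\left(D \right)} = -6072 + 132 D$ ($a{\left(D \right)} = 132 \left(D - 46\right) = 132 \left(-46 + D\right) = -6072 + 132 D$)
$z{\left(\frac{3}{-28} - \frac{5}{-11} \right)} - a{\left(-58 \right)} = \left(- \frac{7}{8} - \frac{3 \left(\frac{3}{-28} - \frac{5}{-11}\right)}{8}\right) - \left(-6072 + 132 \left(-58\right)\right) = \left(- \frac{7}{8} - \frac{3 \left(3 \left(- \frac{1}{28}\right) - - \frac{5}{11}\right)}{8}\right) - \left(-6072 - 7656\right) = \left(- \frac{7}{8} - \frac{3 \left(- \frac{3}{28} + \frac{5}{11}\right)}{8}\right) - -13728 = \left(- \frac{7}{8} - \frac{321}{2464}\right) + 13728 = - \frac{2477}{2464} + 13728 = \frac{33823315}{2464}$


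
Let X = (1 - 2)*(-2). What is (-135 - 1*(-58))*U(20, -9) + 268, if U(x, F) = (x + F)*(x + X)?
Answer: -18366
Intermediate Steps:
X = 2 (X = -1*(-2) = 2)
U(x, F) = (2 + x)*(F + x) (U(x, F) = (x + F)*(x + 2) = (F + x)*(2 + x) = (2 + x)*(F + x))
(-135 - 1*(-58))*U(20, -9) + 268 = (-135 - 1*(-58))*(20² + 2*(-9) + 2*20 - 9*20) + 268 = (-135 + 58)*(400 - 18 + 40 - 180) + 268 = -77*242 + 268 = -18634 + 268 = -18366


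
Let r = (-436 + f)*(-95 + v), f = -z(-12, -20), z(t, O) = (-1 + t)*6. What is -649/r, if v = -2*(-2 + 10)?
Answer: -649/39738 ≈ -0.016332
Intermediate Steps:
v = -16 (v = -2*8 = -16)
z(t, O) = -6 + 6*t
f = 78 (f = -(-6 + 6*(-12)) = -(-6 - 72) = -1*(-78) = 78)
r = 39738 (r = (-436 + 78)*(-95 - 16) = -358*(-111) = 39738)
-649/r = -649/39738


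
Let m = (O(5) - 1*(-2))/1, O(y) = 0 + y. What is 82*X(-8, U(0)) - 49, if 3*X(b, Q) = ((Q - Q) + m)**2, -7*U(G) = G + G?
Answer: 3871/3 ≈ 1290.3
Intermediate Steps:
O(y) = y
U(G) = -2*G/7 (U(G) = -(G + G)/7 = -2*G/7)
m = 7 (m = (5 - 1*(-2))/1 = (5 + 2)*1 = 7*1 = 7)
X(b, Q) = 49/3 (X(b, Q) = ((Q - Q) + 7)**2/3 = (0 + 7)**2/3 = (1/3)*7**2 = (1/3)*49 = 49/3)
82*X(-8, U(0)) - 49 = 82*(49/3) - 49 = 4018/3 - 49 = 3871/3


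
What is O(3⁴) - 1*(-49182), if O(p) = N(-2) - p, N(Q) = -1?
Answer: 49100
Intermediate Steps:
O(p) = -1 - p
O(3⁴) - 1*(-49182) = (-1 - 1*3⁴) - 1*(-49182) = (-1 - 1*81) + 49182 = (-1 - 81) + 49182 = -82 + 49182 = 49100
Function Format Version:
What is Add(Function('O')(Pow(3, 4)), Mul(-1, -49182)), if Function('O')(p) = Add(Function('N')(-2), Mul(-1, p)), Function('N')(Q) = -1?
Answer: 49100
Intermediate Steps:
Function('O')(p) = Add(-1, Mul(-1, p))
Add(Function('O')(Pow(3, 4)), Mul(-1, -49182)) = Add(Add(-1, Mul(-1, Pow(3, 4))), Mul(-1, -49182)) = Add(Add(-1, Mul(-1, 81)), 49182) = Add(Add(-1, -81), 49182) = Add(-82, 49182) = 49100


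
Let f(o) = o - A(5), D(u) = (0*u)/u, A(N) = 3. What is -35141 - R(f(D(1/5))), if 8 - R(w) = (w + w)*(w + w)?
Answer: -35113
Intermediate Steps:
D(u) = 0 (D(u) = 0/u = 0)
f(o) = -3 + o (f(o) = o - 1*3 = o - 3 = -3 + o)
R(w) = 8 - 4*w² (R(w) = 8 - (w + w)*(w + w) = 8 - 2*w*2*w = 8 - 4*w²)
-35141 - R(f(D(1/5))) = -35141 - (8 - 4*(-3 + 0)²) = -35141 - (8 - 4*(-3)²) = -35141 - (8 - 4*9) = -35141 - (8 - 36) = -35141 - 1*(-28) = -35141 + 28 = -35113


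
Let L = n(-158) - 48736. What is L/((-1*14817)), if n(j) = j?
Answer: 16298/4939 ≈ 3.2999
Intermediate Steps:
L = -48894 (L = -158 - 48736 = -48894)
L/((-1*14817)) = -48894/((-1*14817)) = -48894/(-14817) = -48894*(-1/14817) = 16298/4939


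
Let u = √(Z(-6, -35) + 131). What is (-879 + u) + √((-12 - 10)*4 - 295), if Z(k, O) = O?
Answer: -879 + 4*√6 + I*√383 ≈ -869.2 + 19.57*I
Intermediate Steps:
u = 4*√6 (u = √(-35 + 131) = √96 = 4*√6 ≈ 9.7980)
(-879 + u) + √((-12 - 10)*4 - 295) = (-879 + 4*√6) + √((-12 - 10)*4 - 295) = (-879 + 4*√6) + √(-22*4 - 295) = (-879 + 4*√6) + √(-88 - 295) = (-879 + 4*√6) + √(-383) = (-879 + 4*√6) + I*√383 = -879 + 4*√6 + I*√383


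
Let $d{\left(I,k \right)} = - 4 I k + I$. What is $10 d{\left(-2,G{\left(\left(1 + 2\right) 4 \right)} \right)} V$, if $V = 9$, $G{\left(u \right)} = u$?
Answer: $8460$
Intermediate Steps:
$d{\left(I,k \right)} = I - 4 I k$ ($d{\left(I,k \right)} = - 4 I k + I = I - 4 I k$)
$10 d{\left(-2,G{\left(\left(1 + 2\right) 4 \right)} \right)} V = 10 \left(- 2 \left(1 - 4 \left(1 + 2\right) 4\right)\right) 9 = 10 \left(- 2 \left(1 - 4 \cdot 3 \cdot 4\right)\right) 9 = 10 \left(- 2 \left(1 - 48\right)\right) 9 = 10 \left(\left(-2\right) \left(-47\right)\right) 9 = 10 \cdot 94 \cdot 9 = 940 \cdot 9 = 8460$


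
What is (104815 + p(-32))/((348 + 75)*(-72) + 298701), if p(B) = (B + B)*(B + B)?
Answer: 108911/268245 ≈ 0.40601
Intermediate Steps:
p(B) = 4*B² (p(B) = (2*B)*(2*B) = 4*B²)
(104815 + p(-32))/((348 + 75)*(-72) + 298701) = (104815 + 4*(-32)²)/((348 + 75)*(-72) + 298701) = (104815 + 4*1024)/(423*(-72) + 298701) = (104815 + 4096)/(-30456 + 298701) = 108911/268245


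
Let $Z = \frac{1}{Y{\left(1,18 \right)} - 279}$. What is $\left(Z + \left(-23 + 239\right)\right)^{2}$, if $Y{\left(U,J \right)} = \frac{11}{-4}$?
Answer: $\frac{59257191184}{1270129} \approx 46654.0$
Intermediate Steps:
$Y{\left(U,J \right)} = - \frac{11}{4}$ ($Y{\left(U,J \right)} = 11 \left(- \frac{1}{4}\right) = - \frac{11}{4}$)
$Z = - \frac{4}{1127}$ ($Z = \frac{1}{- \frac{11}{4} - 279} = \frac{1}{- \frac{1127}{4}} = - \frac{4}{1127} \approx -0.0035492$)
$\left(Z + \left(-23 + 239\right)\right)^{2} = \left(- \frac{4}{1127} + \left(-23 + 239\right)\right)^{2} = \left(- \frac{4}{1127} + 216\right)^{2} = \left(\frac{243428}{1127}\right)^{2} = \frac{59257191184}{1270129}$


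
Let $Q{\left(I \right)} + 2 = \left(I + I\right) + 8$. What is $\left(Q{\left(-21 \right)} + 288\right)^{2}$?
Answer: $63504$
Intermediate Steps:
$Q{\left(I \right)} = 6 + 2 I$ ($Q{\left(I \right)} = -2 + \left(\left(I + I\right) + 8\right) = -2 + \left(2 I + 8\right) = -2 + \left(8 + 2 I\right) = 6 + 2 I$)
$\left(Q{\left(-21 \right)} + 288\right)^{2} = \left(\left(6 + 2 \left(-21\right)\right) + 288\right)^{2} = \left(\left(6 - 42\right) + 288\right)^{2} = \left(-36 + 288\right)^{2} = 252^{2} = 63504$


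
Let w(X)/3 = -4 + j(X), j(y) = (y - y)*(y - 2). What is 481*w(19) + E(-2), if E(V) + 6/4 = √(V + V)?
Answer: -11547/2 + 2*I ≈ -5773.5 + 2.0*I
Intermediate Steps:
j(y) = 0 (j(y) = 0*(-2 + y) = 0)
E(V) = -3/2 + √2*√V (E(V) = -3/2 + √(V + V) = -3/2 + √(2*V) = -3/2 + √2*√V)
w(X) = -12 (w(X) = 3*(-4 + 0) = 3*(-4) = -12)
481*w(19) + E(-2) = 481*(-12) + (-3/2 + √2*√(-2)) = -5772 + (-3/2 + √2*(I*√2)) = -5772 + (-3/2 + 2*I) = -11547/2 + 2*I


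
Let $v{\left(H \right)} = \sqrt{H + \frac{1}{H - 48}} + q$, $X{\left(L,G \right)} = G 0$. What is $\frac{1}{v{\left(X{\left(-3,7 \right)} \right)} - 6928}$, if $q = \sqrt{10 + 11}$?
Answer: $\frac{12}{-83136 + 12 \sqrt{21} + i \sqrt{3}} \approx -0.00014444 - 3.0112 \cdot 10^{-9} i$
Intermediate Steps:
$X{\left(L,G \right)} = 0$
$q = \sqrt{21} \approx 4.5826$
$v{\left(H \right)} = \sqrt{21} + \sqrt{H + \frac{1}{-48 + H}}$ ($v{\left(H \right)} = \sqrt{H + \frac{1}{H - 48}} + \sqrt{21} = \sqrt{H + \frac{1}{-48 + H}} + \sqrt{21} = \sqrt{21} + \sqrt{H + \frac{1}{-48 + H}}$)
$\frac{1}{v{\left(X{\left(-3,7 \right)} \right)} - 6928} = \frac{1}{\left(\sqrt{21} + \sqrt{\frac{1 + 0 \left(-48 + 0\right)}{-48 + 0}}\right) - 6928} = \frac{1}{\left(\sqrt{21} + \sqrt{\frac{1 + 0 \left(-48\right)}{-48}}\right) - 6928} = \frac{1}{\left(\sqrt{21} + \sqrt{- \frac{1 + 0}{48}}\right) - 6928} = \frac{1}{\left(\sqrt{21} + \sqrt{\left(- \frac{1}{48}\right) 1}\right) - 6928} = \frac{1}{\left(\sqrt{21} + \sqrt{- \frac{1}{48}}\right) - 6928} = \frac{1}{\left(\sqrt{21} + \frac{i \sqrt{3}}{12}\right) - 6928} = \frac{1}{-6928 + \sqrt{21} + \frac{i \sqrt{3}}{12}}$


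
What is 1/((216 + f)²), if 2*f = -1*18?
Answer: 1/42849 ≈ 2.3338e-5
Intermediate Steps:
f = -9 (f = (-1*18)/2 = (½)*(-18) = -9)
1/((216 + f)²) = 1/((216 - 9)²) = 1/(207²) = 1/42849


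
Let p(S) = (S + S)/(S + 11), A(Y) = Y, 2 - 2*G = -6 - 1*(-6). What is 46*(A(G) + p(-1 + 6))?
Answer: 299/4 ≈ 74.750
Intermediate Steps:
G = 1 (G = 1 - (-6 - 1*(-6))/2 = 1 - (-6 + 6)/2 = 1 - ½*0 = 1 + 0 = 1)
p(S) = 2*S/(11 + S) (p(S) = (2*S)/(11 + S) = 2*S/(11 + S))
46*(A(G) + p(-1 + 6)) = 46*(1 + 2*(-1 + 6)/(11 + (-1 + 6))) = 46*(1 + 2*5/(11 + 5)) = 46*(1 + 2*5/16) = 46*(1 + 2*5*(1/16)) = 46*(1 + 5/8) = 46*(13/8) = 299/4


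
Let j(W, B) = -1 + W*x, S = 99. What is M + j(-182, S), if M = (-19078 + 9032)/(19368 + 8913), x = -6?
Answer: 30844525/28281 ≈ 1090.6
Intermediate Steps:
M = -10046/28281 ≈ -0.35522
j(W, B) = -1 - 6*W (j(W, B) = -1 + W*(-6) = -1 - 6*W)
M + j(-182, S) = -10046/28281 + (-1 - 6*(-182)) = -10046/28281 + (-1 + 1092) = -10046/28281 + 1091 = 30844525/28281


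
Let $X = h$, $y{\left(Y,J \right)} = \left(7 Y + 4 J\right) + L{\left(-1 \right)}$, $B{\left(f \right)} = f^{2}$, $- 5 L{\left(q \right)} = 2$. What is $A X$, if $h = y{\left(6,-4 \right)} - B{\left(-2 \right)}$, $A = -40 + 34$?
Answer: $- \frac{648}{5} \approx -129.6$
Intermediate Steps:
$L{\left(q \right)} = - \frac{2}{5}$ ($L{\left(q \right)} = \left(- \frac{1}{5}\right) 2 = - \frac{2}{5}$)
$A = -6$
$y{\left(Y,J \right)} = - \frac{2}{5} + 4 J + 7 Y$ ($y{\left(Y,J \right)} = \left(7 Y + 4 J\right) - \frac{2}{5} = \left(4 J + 7 Y\right) - \frac{2}{5} = - \frac{2}{5} + 4 J + 7 Y$)
$h = \frac{108}{5}$ ($h = \left(- \frac{2}{5} + 4 \left(-4\right) + 7 \cdot 6\right) - \left(-2\right)^{2} = \left(- \frac{2}{5} - 16 + 42\right) - 4 = \frac{128}{5} - 4 = \frac{108}{5} \approx 21.6$)
$X = \frac{108}{5} \approx 21.6$
$A X = \left(-6\right) \frac{108}{5} = - \frac{648}{5}$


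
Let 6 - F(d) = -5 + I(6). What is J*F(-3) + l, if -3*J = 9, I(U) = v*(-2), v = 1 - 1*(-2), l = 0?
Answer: -51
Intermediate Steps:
v = 3 (v = 1 + 2 = 3)
I(U) = -6 (I(U) = 3*(-2) = -6)
J = -3 (J = -1/3*9 = -3)
F(d) = 17 (F(d) = 6 - (-5 - 6) = 6 - 1*(-11) = 6 + 11 = 17)
J*F(-3) + l = -3*17 + 0 = -51 + 0 = -51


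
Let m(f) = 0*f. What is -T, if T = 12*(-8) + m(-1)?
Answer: 96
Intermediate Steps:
m(f) = 0
T = -96 (T = 12*(-8) + 0 = -96 + 0 = -96)
-T = -1*(-96) = 96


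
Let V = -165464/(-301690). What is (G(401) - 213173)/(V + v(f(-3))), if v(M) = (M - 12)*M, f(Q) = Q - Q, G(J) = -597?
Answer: -16123067825/41366 ≈ -3.8977e+5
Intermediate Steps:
f(Q) = 0
v(M) = M*(-12 + M) (v(M) = (-12 + M)*M = M*(-12 + M))
V = 82732/150845 (V = -165464*(-1/301690) = 82732/150845 ≈ 0.54846)
(G(401) - 213173)/(V + v(f(-3))) = (-597 - 213173)/(82732/150845 + 0*(-12 + 0)) = -213770/(82732/150845 + 0*(-12)) = -213770/(82732/150845 + 0) = -213770/82732/150845 = -213770*150845/82732 = -16123067825/41366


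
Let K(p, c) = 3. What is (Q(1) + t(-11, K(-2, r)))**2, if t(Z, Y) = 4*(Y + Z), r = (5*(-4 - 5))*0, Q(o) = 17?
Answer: 225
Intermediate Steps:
r = 0 (r = (5*(-9))*0 = -45*0 = 0)
t(Z, Y) = 4*Y + 4*Z
(Q(1) + t(-11, K(-2, r)))**2 = (17 + (4*3 + 4*(-11)))**2 = (17 + (12 - 44))**2 = (17 - 32)**2 = (-15)**2 = 225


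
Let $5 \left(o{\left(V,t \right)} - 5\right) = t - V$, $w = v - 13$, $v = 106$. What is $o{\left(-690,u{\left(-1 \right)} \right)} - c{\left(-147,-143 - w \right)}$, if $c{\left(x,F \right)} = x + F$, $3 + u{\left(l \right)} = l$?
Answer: $\frac{2626}{5} \approx 525.2$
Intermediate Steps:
$u{\left(l \right)} = -3 + l$
$w = 93$ ($w = 106 - 13 = 93$)
$o{\left(V,t \right)} = 5 - \frac{V}{5} + \frac{t}{5}$ ($o{\left(V,t \right)} = 5 + \frac{t - V}{5} = 5 - \left(- \frac{t}{5} + \frac{V}{5}\right) = 5 - \frac{V}{5} + \frac{t}{5}$)
$c{\left(x,F \right)} = F + x$
$o{\left(-690,u{\left(-1 \right)} \right)} - c{\left(-147,-143 - w \right)} = \left(5 - -138 + \frac{-3 - 1}{5}\right) - \left(\left(-143 - 93\right) - 147\right) = \left(5 + 138 + \frac{1}{5} \left(-4\right)\right) - \left(\left(-143 - 93\right) - 147\right) = \left(5 + 138 - \frac{4}{5}\right) - \left(-236 - 147\right) = \frac{711}{5} - -383 = \frac{711}{5} + 383 = \frac{2626}{5}$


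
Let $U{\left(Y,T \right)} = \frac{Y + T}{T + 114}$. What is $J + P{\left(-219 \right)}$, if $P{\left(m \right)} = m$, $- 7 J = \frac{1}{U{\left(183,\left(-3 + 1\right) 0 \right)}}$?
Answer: $- \frac{93551}{427} \approx -219.09$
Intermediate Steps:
$U{\left(Y,T \right)} = \frac{T + Y}{114 + T}$
$J = - \frac{38}{427}$ ($J = - \frac{1}{7 \frac{\left(-3 + 1\right) 0 + 183}{114 + \left(-3 + 1\right) 0}} = - \frac{1}{7 \frac{\left(-2\right) 0 + 183}{114 - 0}} = - \frac{1}{7 \frac{0 + 183}{114 + 0}} = - \frac{1}{7 \cdot \frac{1}{114} \cdot 183} = - \frac{1}{7 \cdot \frac{61}{38}} = \left(- \frac{1}{7}\right) \frac{38}{61} = - \frac{38}{427} \approx -0.088993$)
$J + P{\left(-219 \right)} = - \frac{38}{427} - 219 = - \frac{93551}{427}$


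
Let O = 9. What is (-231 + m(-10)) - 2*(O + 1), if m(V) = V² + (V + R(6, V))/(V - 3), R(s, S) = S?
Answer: -1943/13 ≈ -149.46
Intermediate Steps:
m(V) = V² + 2*V/(-3 + V) (m(V) = V² + (V + V)/(V - 3) = V² + (2*V)/(-3 + V) = V² + 2*V/(-3 + V))
(-231 + m(-10)) - 2*(O + 1) = (-231 - 10*(2 + (-10)² - 3*(-10))/(-3 - 10)) - 2*(9 + 1) = (-231 - 10*(2 + 100 + 30)/(-13)) - 2*10 = (-231 - 10*(-1/13)*132) - 20 = (-231 + 1320/13) - 20 = -1683/13 - 20 = -1943/13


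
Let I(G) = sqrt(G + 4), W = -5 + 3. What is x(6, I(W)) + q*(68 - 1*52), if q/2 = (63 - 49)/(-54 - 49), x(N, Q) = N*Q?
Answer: -448/103 + 6*sqrt(2) ≈ 4.1358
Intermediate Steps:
W = -2
I(G) = sqrt(4 + G)
q = -28/103 (q = 2*((63 - 49)/(-54 - 49)) = 2*(14/(-103)) = 2*(14*(-1/103)) = 2*(-14/103) = -28/103 ≈ -0.27184)
x(6, I(W)) + q*(68 - 1*52) = 6*sqrt(4 - 2) - 28*(68 - 1*52)/103 = 6*sqrt(2) - 28*(68 - 52)/103 = 6*sqrt(2) - 28/103*16 = 6*sqrt(2) - 448/103 = -448/103 + 6*sqrt(2)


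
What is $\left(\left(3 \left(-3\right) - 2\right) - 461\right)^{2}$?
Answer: $222784$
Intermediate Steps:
$\left(\left(3 \left(-3\right) - 2\right) - 461\right)^{2} = \left(\left(-9 - 2\right) - 461\right)^{2} = \left(-11 - 461\right)^{2} = \left(-472\right)^{2} = 222784$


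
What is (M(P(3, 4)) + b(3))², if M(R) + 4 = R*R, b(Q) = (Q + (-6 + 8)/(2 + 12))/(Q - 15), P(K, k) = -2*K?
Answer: 1776889/1764 ≈ 1007.3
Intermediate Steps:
b(Q) = (⅐ + Q)/(-15 + Q) (b(Q) = (Q + 2/14)/(-15 + Q) = (Q + 2*(1/14))/(-15 + Q) = (Q + ⅐)/(-15 + Q) = (⅐ + Q)/(-15 + Q))
M(R) = -4 + R² (M(R) = -4 + R*R = -4 + R²)
(M(P(3, 4)) + b(3))² = ((-4 + (-2*3)²) + (⅐ + 3)/(-15 + 3))² = ((-4 + (-6)²) + (22/7)/(-12))² = ((-4 + 36) - 1/12*22/7)² = (32 - 11/42)² = (1333/42)² = 1776889/1764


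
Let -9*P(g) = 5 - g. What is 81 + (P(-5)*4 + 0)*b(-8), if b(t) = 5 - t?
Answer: 209/9 ≈ 23.222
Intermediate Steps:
P(g) = -5/9 + g/9 (P(g) = -(5 - g)/9 = -5/9 + g/9)
81 + (P(-5)*4 + 0)*b(-8) = 81 + ((-5/9 + (⅑)*(-5))*4 + 0)*(5 - 1*(-8)) = 81 + ((-5/9 - 5/9)*4 + 0)*(5 + 8) = 81 + (-10/9*4 + 0)*13 = 81 + (-40/9 + 0)*13 = 81 - 40/9*13 = 81 - 520/9 = 209/9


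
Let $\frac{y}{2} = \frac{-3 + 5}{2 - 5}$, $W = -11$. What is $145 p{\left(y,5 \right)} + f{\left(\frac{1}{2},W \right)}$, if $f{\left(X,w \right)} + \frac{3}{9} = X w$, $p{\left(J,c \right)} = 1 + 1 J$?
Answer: $- \frac{325}{6} \approx -54.167$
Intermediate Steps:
$y = - \frac{4}{3}$ ($y = 2 \frac{-3 + 5}{2 - 5} = 2 \frac{2}{-3} = 2 \cdot 2 \left(- \frac{1}{3}\right) = 2 \left(- \frac{2}{3}\right) = - \frac{4}{3} \approx -1.3333$)
$p{\left(J,c \right)} = 1 + J$
$f{\left(X,w \right)} = - \frac{1}{3} + X w$
$145 p{\left(y,5 \right)} + f{\left(\frac{1}{2},W \right)} = 145 \left(1 - \frac{4}{3}\right) + \left(- \frac{1}{3} + \frac{1}{2} \left(-11\right)\right) = 145 \left(- \frac{1}{3}\right) + \left(- \frac{1}{3} + \frac{1}{2} \left(-11\right)\right) = - \frac{145}{3} - \frac{35}{6} = - \frac{325}{6}$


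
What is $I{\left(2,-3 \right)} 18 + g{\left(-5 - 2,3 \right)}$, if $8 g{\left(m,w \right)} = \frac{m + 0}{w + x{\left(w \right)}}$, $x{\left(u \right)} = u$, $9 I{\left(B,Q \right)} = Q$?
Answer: $- \frac{295}{48} \approx -6.1458$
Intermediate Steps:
$I{\left(B,Q \right)} = \frac{Q}{9}$
$g{\left(m,w \right)} = \frac{m}{16 w}$ ($g{\left(m,w \right)} = \frac{\left(m + 0\right) \frac{1}{w + w}}{8} = \frac{m \frac{1}{2 w}}{8} = \frac{\frac{1}{2} m \frac{1}{w}}{8} = \frac{m}{16 w}$)
$I{\left(2,-3 \right)} 18 + g{\left(-5 - 2,3 \right)} = \frac{1}{9} \left(-3\right) 18 + \frac{-5 - 2}{16 \cdot 3} = \left(- \frac{1}{3}\right) 18 + \frac{1}{16} \left(-5 - 2\right) \frac{1}{3} = -6 + \frac{1}{16} \left(-7\right) \frac{1}{3} = -6 - \frac{7}{48} = - \frac{295}{48}$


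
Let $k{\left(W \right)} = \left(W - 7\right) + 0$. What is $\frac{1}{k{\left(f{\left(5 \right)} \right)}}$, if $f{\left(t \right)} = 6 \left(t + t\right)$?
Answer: $\frac{1}{53} \approx 0.018868$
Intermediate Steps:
$f{\left(t \right)} = 12 t$ ($f{\left(t \right)} = 6 \cdot 2 t = 12 t$)
$k{\left(W \right)} = -7 + W$ ($k{\left(W \right)} = \left(-7 + W\right) + 0 = -7 + W$)
$\frac{1}{k{\left(f{\left(5 \right)} \right)}} = \frac{1}{-7 + 12 \cdot 5} = \frac{1}{-7 + 60} = \frac{1}{53}$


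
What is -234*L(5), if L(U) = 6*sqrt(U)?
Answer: -1404*sqrt(5) ≈ -3139.4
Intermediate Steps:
-234*L(5) = -1404*sqrt(5)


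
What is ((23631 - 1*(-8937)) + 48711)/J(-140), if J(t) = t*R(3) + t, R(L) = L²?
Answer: -81279/1400 ≈ -58.056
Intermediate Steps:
J(t) = 10*t (J(t) = t*3² + t = t*9 + t = 9*t + t = 10*t)
((23631 - 1*(-8937)) + 48711)/J(-140) = ((23631 - 1*(-8937)) + 48711)/((10*(-140))) = ((23631 + 8937) + 48711)/(-1400) = (32568 + 48711)*(-1/1400) = 81279*(-1/1400) = -81279/1400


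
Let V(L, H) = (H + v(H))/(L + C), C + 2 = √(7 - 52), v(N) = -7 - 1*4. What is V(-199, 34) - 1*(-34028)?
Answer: 458763955/13482 - 23*I*√5/13482 ≈ 34028.0 - 0.0038147*I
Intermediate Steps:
v(N) = -11 (v(N) = -7 - 4 = -11)
C = -2 + 3*I*√5 (C = -2 + √(7 - 52) = -2 + √(-45) = -2 + 3*I*√5 ≈ -2.0 + 6.7082*I)
V(L, H) = (-11 + H)/(-2 + L + 3*I*√5) (V(L, H) = (H - 11)/(L + (-2 + 3*I*√5)) = (-11 + H)/(-2 + L + 3*I*√5))
V(-199, 34) - 1*(-34028) = (-11 + 34)/(-2 - 199 + 3*I*√5) - 1*(-34028) = 23/(-201 + 3*I*√5) + 34028 = 34028 + 23/(-201 + 3*I*√5)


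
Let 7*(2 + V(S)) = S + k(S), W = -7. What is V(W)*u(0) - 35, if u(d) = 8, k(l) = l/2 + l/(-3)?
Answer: -181/3 ≈ -60.333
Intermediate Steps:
k(l) = l/6 (k(l) = l*(1/2) + l*(-1/3) = l/2 - l/3 = l/6)
V(S) = -2 + S/6 (V(S) = -2 + (S + S/6)/7 = -2 + (7*S/6)/7 = -2 + S/6)
V(W)*u(0) - 35 = (-2 + (1/6)*(-7))*8 - 35 = (-2 - 7/6)*8 - 35 = -19/6*8 - 35 = -76/3 - 35 = -181/3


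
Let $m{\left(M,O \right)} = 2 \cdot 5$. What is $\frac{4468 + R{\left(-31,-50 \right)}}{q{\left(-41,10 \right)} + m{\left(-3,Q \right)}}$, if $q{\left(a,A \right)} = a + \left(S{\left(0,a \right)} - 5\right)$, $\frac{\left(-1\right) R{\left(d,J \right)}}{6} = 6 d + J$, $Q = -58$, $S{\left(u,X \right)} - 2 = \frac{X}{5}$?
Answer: $- \frac{29420}{211} \approx -139.43$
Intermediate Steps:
$S{\left(u,X \right)} = 2 + \frac{X}{5}$
$R{\left(d,J \right)} = - 36 d - 6 J$ ($R{\left(d,J \right)} = - 6 \left(6 d + J\right) = - 6 \left(J + 6 d\right) = - 36 d - 6 J$)
$m{\left(M,O \right)} = 10$
$q{\left(a,A \right)} = -3 + \frac{6 a}{5}$ ($q{\left(a,A \right)} = a + \left(\left(2 + \frac{a}{5}\right) - 5\right) = a + \left(-3 + \frac{a}{5}\right) = -3 + \frac{6 a}{5}$)
$\frac{4468 + R{\left(-31,-50 \right)}}{q{\left(-41,10 \right)} + m{\left(-3,Q \right)}} = \frac{4468 - -1416}{\left(-3 + \frac{6}{5} \left(-41\right)\right) + 10} = \frac{4468 + \left(1116 + 300\right)}{\left(-3 - \frac{246}{5}\right) + 10} = \frac{4468 + 1416}{- \frac{261}{5} + 10} = \frac{5884}{- \frac{211}{5}} = 5884 \left(- \frac{5}{211}\right) = - \frac{29420}{211}$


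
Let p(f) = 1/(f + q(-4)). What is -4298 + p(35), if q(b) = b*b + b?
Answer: -202005/47 ≈ -4298.0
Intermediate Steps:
q(b) = b + b**2 (q(b) = b**2 + b = b + b**2)
p(f) = 1/(12 + f) (p(f) = 1/(f - 4*(1 - 4)) = 1/(f - 4*(-3)) = 1/(f + 12) = 1/(12 + f))
-4298 + p(35) = -4298 + 1/(12 + 35) = -4298 + 1/47 = -202005/47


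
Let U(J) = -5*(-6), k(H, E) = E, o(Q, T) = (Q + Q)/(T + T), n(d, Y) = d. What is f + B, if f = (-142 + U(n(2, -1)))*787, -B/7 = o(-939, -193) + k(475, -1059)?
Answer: -15587656/193 ≈ -80765.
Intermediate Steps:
o(Q, T) = Q/T (o(Q, T) = (2*Q)/((2*T)) = (2*Q)*(1/(2*T)) = Q/T)
U(J) = 30
B = 1424136/193 (B = -7*(-939/(-193) - 1059) = -7*(-939*(-1/193) - 1059) = -7*(939/193 - 1059) = -7*(-203448/193) = 1424136/193 ≈ 7378.9)
f = -88144 (f = (-142 + 30)*787 = -112*787 = -88144)
f + B = -88144 + 1424136/193 = -15587656/193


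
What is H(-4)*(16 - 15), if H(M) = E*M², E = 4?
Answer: 64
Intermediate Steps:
H(M) = 4*M²
H(-4)*(16 - 15) = (4*(-4)²)*(16 - 15) = (4*16)*1 = 64*1 = 64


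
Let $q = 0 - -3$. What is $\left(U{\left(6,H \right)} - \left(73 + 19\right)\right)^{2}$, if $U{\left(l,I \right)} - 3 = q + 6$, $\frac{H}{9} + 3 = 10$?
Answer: $6400$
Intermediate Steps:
$H = 63$ ($H = -27 + 9 \cdot 10 = -27 + 90 = 63$)
$q = 3$ ($q = 0 + 3 = 3$)
$U{\left(l,I \right)} = 12$ ($U{\left(l,I \right)} = 3 + \left(3 + 6\right) = 3 + 9 = 12$)
$\left(U{\left(6,H \right)} - \left(73 + 19\right)\right)^{2} = \left(12 - \left(73 + 19\right)\right)^{2} = \left(12 - 92\right)^{2} = \left(-80\right)^{2} = 6400$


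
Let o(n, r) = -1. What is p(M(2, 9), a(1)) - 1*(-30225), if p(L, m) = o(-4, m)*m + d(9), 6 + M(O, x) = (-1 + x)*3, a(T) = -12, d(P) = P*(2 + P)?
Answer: 30336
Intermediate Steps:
M(O, x) = -9 + 3*x (M(O, x) = -6 + (-1 + x)*3 = -6 + (-3 + 3*x) = -9 + 3*x)
p(L, m) = 99 - m (p(L, m) = -m + 9*(2 + 9) = -m + 9*11 = -m + 99 = 99 - m)
p(M(2, 9), a(1)) - 1*(-30225) = (99 - 1*(-12)) - 1*(-30225) = (99 + 12) + 30225 = 111 + 30225 = 30336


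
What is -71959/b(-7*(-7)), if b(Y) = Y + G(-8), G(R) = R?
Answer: -71959/41 ≈ -1755.1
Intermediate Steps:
b(Y) = -8 + Y (b(Y) = Y - 8 = -8 + Y)
-71959/b(-7*(-7)) = -71959/(-8 - 7*(-7)) = -71959/(-8 + 49) = -71959/41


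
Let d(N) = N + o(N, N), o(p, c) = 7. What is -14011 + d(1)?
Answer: -14003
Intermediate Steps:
d(N) = 7 + N (d(N) = N + 7 = 7 + N)
-14011 + d(1) = -14011 + (7 + 1) = -14011 + 8 = -14003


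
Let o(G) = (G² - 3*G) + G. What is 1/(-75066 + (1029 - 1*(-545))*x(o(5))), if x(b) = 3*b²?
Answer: 1/987384 ≈ 1.0128e-6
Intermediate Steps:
o(G) = G² - 2*G
1/(-75066 + (1029 - 1*(-545))*x(o(5))) = 1/(-75066 + (1029 - 1*(-545))*(3*(5*(-2 + 5))²)) = 1/(-75066 + (1029 + 545)*(3*(5*3)²)) = 1/(-75066 + 1574*(3*15²)) = 1/(-75066 + 1574*(3*225)) = 1/(-75066 + 1574*675) = 1/(-75066 + 1062450) = 1/987384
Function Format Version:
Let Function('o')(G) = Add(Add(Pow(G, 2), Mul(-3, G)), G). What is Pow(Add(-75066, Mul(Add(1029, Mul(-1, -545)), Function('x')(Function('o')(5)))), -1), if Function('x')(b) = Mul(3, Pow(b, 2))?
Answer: Rational(1, 987384) ≈ 1.0128e-6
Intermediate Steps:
Function('o')(G) = Add(Pow(G, 2), Mul(-2, G))
Pow(Add(-75066, Mul(Add(1029, Mul(-1, -545)), Function('x')(Function('o')(5)))), -1) = Pow(Add(-75066, Mul(Add(1029, Mul(-1, -545)), Mul(3, Pow(Mul(5, Add(-2, 5)), 2)))), -1) = Pow(Add(-75066, Mul(Add(1029, 545), Mul(3, Pow(Mul(5, 3), 2)))), -1) = Pow(Add(-75066, Mul(1574, Mul(3, Pow(15, 2)))), -1) = Pow(Add(-75066, Mul(1574, Mul(3, 225))), -1) = Pow(Add(-75066, Mul(1574, 675)), -1) = Pow(Add(-75066, 1062450), -1) = Pow(987384, -1) = Rational(1, 987384)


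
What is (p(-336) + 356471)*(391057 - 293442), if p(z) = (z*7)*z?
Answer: 111939317945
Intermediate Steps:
p(z) = 7*z**2 (p(z) = (7*z)*z = 7*z**2)
(p(-336) + 356471)*(391057 - 293442) = (7*(-336)**2 + 356471)*(391057 - 293442) = (7*112896 + 356471)*97615 = (790272 + 356471)*97615 = 1146743*97615 = 111939317945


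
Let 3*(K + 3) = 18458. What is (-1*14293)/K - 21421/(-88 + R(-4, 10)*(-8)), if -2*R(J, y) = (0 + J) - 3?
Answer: 390222065/2140084 ≈ 182.34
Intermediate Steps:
R(J, y) = 3/2 - J/2 (R(J, y) = -((0 + J) - 3)/2 = -(J - 3)/2 = -(-3 + J)/2 = 3/2 - J/2)
K = 18449/3 (K = -3 + (⅓)*18458 = -3 + 18458/3 = 18449/3 ≈ 6149.7)
(-1*14293)/K - 21421/(-88 + R(-4, 10)*(-8)) = (-1*14293)/(18449/3) - 21421/(-88 + (3/2 - ½*(-4))*(-8)) = -14293*3/18449 - 21421/(-88 + (3/2 + 2)*(-8)) = -42879/18449 - 21421/(-88 + (7/2)*(-8)) = -42879/18449 - 21421/(-88 - 28) = -42879/18449 - 21421/(-116) = -42879/18449 - 21421*(-1/116) = -42879/18449 + 21421/116 = 390222065/2140084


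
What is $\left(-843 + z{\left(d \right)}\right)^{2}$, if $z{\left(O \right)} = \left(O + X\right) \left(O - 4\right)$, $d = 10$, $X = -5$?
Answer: $660969$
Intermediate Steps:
$z{\left(O \right)} = \left(-5 + O\right) \left(-4 + O\right)$ ($z{\left(O \right)} = \left(O - 5\right) \left(O - 4\right) = \left(-5 + O\right) \left(-4 + O\right)$)
$\left(-843 + z{\left(d \right)}\right)^{2} = \left(-843 + \left(20 + 10^{2} - 90\right)\right)^{2} = \left(-843 + \left(20 + 100 - 90\right)\right)^{2} = \left(-843 + 30\right)^{2} = \left(-813\right)^{2} = 660969$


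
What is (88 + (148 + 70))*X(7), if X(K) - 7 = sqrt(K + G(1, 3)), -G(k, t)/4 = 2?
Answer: 2142 + 306*I ≈ 2142.0 + 306.0*I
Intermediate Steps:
G(k, t) = -8 (G(k, t) = -4*2 = -8)
X(K) = 7 + sqrt(-8 + K) (X(K) = 7 + sqrt(K - 8) = 7 + sqrt(-8 + K))
(88 + (148 + 70))*X(7) = (88 + (148 + 70))*(7 + sqrt(-8 + 7)) = (88 + 218)*(7 + sqrt(-1)) = 306*(7 + I) = 2142 + 306*I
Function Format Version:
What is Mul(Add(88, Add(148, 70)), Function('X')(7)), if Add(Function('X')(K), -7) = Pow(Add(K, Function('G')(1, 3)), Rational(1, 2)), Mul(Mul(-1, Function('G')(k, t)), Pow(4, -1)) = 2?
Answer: Add(2142, Mul(306, I)) ≈ Add(2142.0, Mul(306.00, I))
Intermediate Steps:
Function('G')(k, t) = -8 (Function('G')(k, t) = Mul(-4, 2) = -8)
Function('X')(K) = Add(7, Pow(Add(-8, K), Rational(1, 2))) (Function('X')(K) = Add(7, Pow(Add(K, -8), Rational(1, 2))) = Add(7, Pow(Add(-8, K), Rational(1, 2))))
Mul(Add(88, Add(148, 70)), Function('X')(7)) = Mul(Add(88, Add(148, 70)), Add(7, Pow(Add(-8, 7), Rational(1, 2)))) = Mul(Add(88, 218), Add(7, Pow(-1, Rational(1, 2)))) = Mul(306, Add(7, I)) = Add(2142, Mul(306, I))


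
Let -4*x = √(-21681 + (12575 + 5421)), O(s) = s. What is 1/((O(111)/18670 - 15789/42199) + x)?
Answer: -2532455468602920/1584961934535508609 + 1719434961244900*I*√3685/1584961934535508609 ≈ -0.0015978 + 0.065855*I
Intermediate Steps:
x = -I*√3685/4 (x = -√(-21681 + (12575 + 5421))/4 = -√(-21681 + 17996)/4 = -I*√3685/4 ≈ -15.176*I)
1/((O(111)/18670 - 15789/42199) + x) = 1/((111/18670 - 15789/42199) - I*√3685/4) = 1/((111*(1/18670) - 15789*1/42199) - I*√3685/4) = 1/((111/18670 - 831/2221) - I*√3685/4) = 1/(-15268239/41466070 - I*√3685/4)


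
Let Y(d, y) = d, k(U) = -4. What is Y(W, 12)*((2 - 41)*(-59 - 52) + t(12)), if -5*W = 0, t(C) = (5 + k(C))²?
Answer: 0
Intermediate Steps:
t(C) = 1 (t(C) = (5 - 4)² = 1² = 1)
W = 0 (W = -⅕*0 = 0)
Y(W, 12)*((2 - 41)*(-59 - 52) + t(12)) = 0*((2 - 41)*(-59 - 52) + 1) = 0*(-39*(-111) + 1) = 0*(4329 + 1) = 0*4330 = 0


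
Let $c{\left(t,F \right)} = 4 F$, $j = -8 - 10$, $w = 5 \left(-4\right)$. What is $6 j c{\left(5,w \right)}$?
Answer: $8640$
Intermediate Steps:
$w = -20$
$j = -18$ ($j = -8 - 10 = -18$)
$6 j c{\left(5,w \right)} = 6 \left(-18\right) 4 \left(-20\right) = \left(-108\right) \left(-80\right) = 8640$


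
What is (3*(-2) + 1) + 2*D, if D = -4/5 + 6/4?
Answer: -18/5 ≈ -3.6000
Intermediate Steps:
D = 7/10 (D = -4*⅕ + 6*(¼) = -⅘ + 3/2 = 7/10 ≈ 0.70000)
(3*(-2) + 1) + 2*D = (3*(-2) + 1) + 2*(7/10) = (-6 + 1) + 7/5 = -5 + 7/5 = -18/5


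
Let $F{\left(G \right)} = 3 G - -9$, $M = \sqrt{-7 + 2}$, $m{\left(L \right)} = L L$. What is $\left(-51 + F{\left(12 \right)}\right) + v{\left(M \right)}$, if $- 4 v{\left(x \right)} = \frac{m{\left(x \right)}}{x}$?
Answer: $-6 - \frac{i \sqrt{5}}{4} \approx -6.0 - 0.55902 i$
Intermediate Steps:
$m{\left(L \right)} = L^{2}$
$M = i \sqrt{5}$ ($M = \sqrt{-5} = i \sqrt{5} \approx 2.2361 i$)
$F{\left(G \right)} = 9 + 3 G$ ($F{\left(G \right)} = 3 G + 9 = 9 + 3 G$)
$v{\left(x \right)} = - \frac{x}{4}$ ($v{\left(x \right)} = - \frac{x^{2} \frac{1}{x}}{4} = - \frac{x}{4}$)
$\left(-51 + F{\left(12 \right)}\right) + v{\left(M \right)} = \left(-51 + \left(9 + 3 \cdot 12\right)\right) - \frac{i \sqrt{5}}{4} = \left(-51 + \left(9 + 36\right)\right) - \frac{i \sqrt{5}}{4} = \left(-51 + 45\right) - \frac{i \sqrt{5}}{4} = -6 - \frac{i \sqrt{5}}{4}$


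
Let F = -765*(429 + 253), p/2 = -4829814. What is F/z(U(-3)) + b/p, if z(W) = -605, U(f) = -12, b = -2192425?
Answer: 8332304353/9659628 ≈ 862.59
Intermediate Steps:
p = -9659628 (p = 2*(-4829814) = -9659628)
F = -521730 (F = -765*682 = -521730)
F/z(U(-3)) + b/p = -521730/(-605) - 2192425/(-9659628) = -521730*(-1/605) - 2192425*(-1/9659628) = 9486/11 + 2192425/9659628 = 8332304353/9659628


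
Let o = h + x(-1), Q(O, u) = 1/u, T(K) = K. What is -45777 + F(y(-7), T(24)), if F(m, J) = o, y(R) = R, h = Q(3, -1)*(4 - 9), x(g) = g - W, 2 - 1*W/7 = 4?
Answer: -45759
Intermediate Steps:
W = -14 (W = 14 - 7*4 = 14 - 28 = -14)
x(g) = 14 + g (x(g) = g - 1*(-14) = g + 14 = 14 + g)
h = 5 (h = (4 - 9)/(-1) = -1*(-5) = 5)
o = 18 (o = 5 + (14 - 1) = 5 + 13 = 18)
F(m, J) = 18
-45777 + F(y(-7), T(24)) = -45777 + 18 = -45759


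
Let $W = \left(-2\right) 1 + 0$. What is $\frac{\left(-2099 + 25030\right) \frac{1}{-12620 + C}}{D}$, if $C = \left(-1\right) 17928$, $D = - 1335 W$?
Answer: $- \frac{22931}{81563160} \approx -0.00028114$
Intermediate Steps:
$W = -2$ ($W = -2 + 0 = -2$)
$D = 2670$ ($D = \left(-1335\right) \left(-2\right) = 2670$)
$C = -17928$
$\frac{\left(-2099 + 25030\right) \frac{1}{-12620 + C}}{D} = \frac{\left(-2099 + 25030\right) \frac{1}{-12620 - 17928}}{2670} = \frac{22931}{-30548} \cdot \frac{1}{2670} = 22931 \left(- \frac{1}{30548}\right) \frac{1}{2670} = \left(- \frac{22931}{30548}\right) \frac{1}{2670} = - \frac{22931}{81563160}$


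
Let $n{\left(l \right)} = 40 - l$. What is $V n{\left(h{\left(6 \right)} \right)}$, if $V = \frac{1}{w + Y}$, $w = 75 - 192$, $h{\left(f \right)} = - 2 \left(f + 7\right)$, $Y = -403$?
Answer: $- \frac{33}{260} \approx -0.12692$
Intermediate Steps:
$h{\left(f \right)} = -14 - 2 f$ ($h{\left(f \right)} = - 2 \left(7 + f\right) = -14 - 2 f$)
$w = -117$ ($w = 75 - 192 = -117$)
$V = - \frac{1}{520}$ ($V = \frac{1}{-117 - 403} = \frac{1}{-520} = - \frac{1}{520} \approx -0.0019231$)
$V n{\left(h{\left(6 \right)} \right)} = - \frac{40 - \left(-14 - 12\right)}{520} = - \frac{40 - -26}{520} = - \frac{40 + 26}{520} = \left(- \frac{1}{520}\right) 66 = - \frac{33}{260}$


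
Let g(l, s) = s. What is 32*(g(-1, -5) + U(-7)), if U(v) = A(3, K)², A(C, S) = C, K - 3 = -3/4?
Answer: 128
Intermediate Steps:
K = 9/4 (K = 3 - 3/4 = 3 - 3*¼ = 3 - ¾ = 9/4 ≈ 2.2500)
U(v) = 9 (U(v) = 3² = 9)
32*(g(-1, -5) + U(-7)) = 32*(-5 + 9) = 32*4 = 128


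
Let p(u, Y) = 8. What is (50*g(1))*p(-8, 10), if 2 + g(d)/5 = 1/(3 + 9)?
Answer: -11500/3 ≈ -3833.3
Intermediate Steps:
g(d) = -115/12 (g(d) = -10 + 5/(3 + 9) = -10 + 5/12 = -115/12)
(50*g(1))*p(-8, 10) = (50*(-115/12))*8 = -2875/6*8 = -11500/3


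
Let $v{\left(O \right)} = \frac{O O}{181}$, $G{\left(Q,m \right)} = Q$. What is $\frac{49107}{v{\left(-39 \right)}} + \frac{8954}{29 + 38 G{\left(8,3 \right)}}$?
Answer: $\frac{8929265}{1521} \approx 5870.7$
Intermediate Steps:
$v{\left(O \right)} = \frac{O^{2}}{181}$ ($v{\left(O \right)} = O^{2} \cdot \frac{1}{181} = \frac{O^{2}}{181}$)
$\frac{49107}{v{\left(-39 \right)}} + \frac{8954}{29 + 38 G{\left(8,3 \right)}} = \frac{49107}{\frac{1}{181} \left(-39\right)^{2}} + \frac{8954}{29 + 38 \cdot 8} = \frac{49107}{\frac{1}{181} \cdot 1521} + \frac{8954}{29 + 304} = \frac{49107}{\frac{1521}{181}} + \frac{8954}{333} = 49107 \cdot \frac{181}{1521} + 8954 \cdot \frac{1}{333} = \frac{2962789}{507} + \frac{242}{9} = \frac{8929265}{1521}$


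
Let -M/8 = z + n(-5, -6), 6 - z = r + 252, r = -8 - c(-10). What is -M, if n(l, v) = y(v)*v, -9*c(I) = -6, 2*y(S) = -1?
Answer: -5624/3 ≈ -1874.7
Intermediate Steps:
y(S) = -½ (y(S) = (½)*(-1) = -½)
c(I) = ⅔ (c(I) = -⅑*(-6) = ⅔)
n(l, v) = -v/2
r = -26/3 (r = -8 - 1*⅔ = -8 - ⅔ = -26/3 ≈ -8.6667)
z = -712/3 (z = 6 - (-26/3 + 252) = 6 - 1*730/3 = 6 - 730/3 = -712/3 ≈ -237.33)
M = 5624/3 (M = -8*(-712/3 - ½*(-6)) = -8*(-712/3 + 3) = -8*(-703/3) = 5624/3 ≈ 1874.7)
-M = -1*5624/3 = -5624/3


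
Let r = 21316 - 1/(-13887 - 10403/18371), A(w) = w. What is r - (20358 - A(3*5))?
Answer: 248240029411/255128480 ≈ 973.00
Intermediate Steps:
r = 5438318698051/255128480 (r = 21316 - 1/(-13887 - 10403*1/18371) = 21316 - 1/(-13887 - 10403/18371) = 21316 - 1/(-255128480/18371) = 21316 - 1*(-18371/255128480) = 21316 + 18371/255128480 = 5438318698051/255128480 ≈ 21316.)
r - (20358 - A(3*5)) = 5438318698051/255128480 - (20358 - 3*5) = 5438318698051/255128480 - (20358 - 1*15) = 5438318698051/255128480 - (20358 - 15) = 5438318698051/255128480 - 1*20343 = 5438318698051/255128480 - 20343 = 248240029411/255128480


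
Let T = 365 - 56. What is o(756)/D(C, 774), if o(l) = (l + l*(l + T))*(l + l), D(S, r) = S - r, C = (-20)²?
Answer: -609257376/187 ≈ -3.2581e+6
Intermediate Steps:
T = 309
C = 400
o(l) = 2*l*(l + l*(309 + l)) (o(l) = (l + l*(l + 309))*(l + l) = (l + l*(309 + l))*(2*l) = 2*l*(l + l*(309 + l)))
o(756)/D(C, 774) = (2*756²*(310 + 756))/(400 - 1*774) = (2*571536*1066)/(400 - 774) = 1218514752/(-374) = 1218514752*(-1/374) = -609257376/187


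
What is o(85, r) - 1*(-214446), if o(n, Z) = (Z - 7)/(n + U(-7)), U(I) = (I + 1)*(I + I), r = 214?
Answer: 36241581/169 ≈ 2.1445e+5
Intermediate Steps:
U(I) = 2*I*(1 + I) (U(I) = (1 + I)*(2*I) = 2*I*(1 + I))
o(n, Z) = (-7 + Z)/(84 + n) (o(n, Z) = (Z - 7)/(n + 2*(-7)*(1 - 7)) = (-7 + Z)/(n + 2*(-7)*(-6)) = (-7 + Z)/(n + 84) = (-7 + Z)/(84 + n))
o(85, r) - 1*(-214446) = (-7 + 214)/(84 + 85) - 1*(-214446) = 207/169 + 214446 = 36241581/169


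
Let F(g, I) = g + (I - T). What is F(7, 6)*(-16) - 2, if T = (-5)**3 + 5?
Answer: -2130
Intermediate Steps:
T = -120 (T = -125 + 5 = -120)
F(g, I) = 120 + I + g (F(g, I) = g + (I - 1*(-120)) = g + (I + 120) = g + (120 + I) = 120 + I + g)
F(7, 6)*(-16) - 2 = (120 + 6 + 7)*(-16) - 2 = 133*(-16) - 2 = -2128 - 2 = -2130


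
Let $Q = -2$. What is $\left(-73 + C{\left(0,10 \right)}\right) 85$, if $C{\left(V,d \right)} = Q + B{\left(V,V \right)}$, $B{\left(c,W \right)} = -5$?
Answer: $-6800$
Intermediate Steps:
$C{\left(V,d \right)} = -7$ ($C{\left(V,d \right)} = -2 - 5 = -7$)
$\left(-73 + C{\left(0,10 \right)}\right) 85 = \left(-73 - 7\right) 85 = \left(-80\right) 85 = -6800$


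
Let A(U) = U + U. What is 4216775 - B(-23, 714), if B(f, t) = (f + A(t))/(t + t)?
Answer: 6021553295/1428 ≈ 4.2168e+6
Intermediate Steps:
A(U) = 2*U
B(f, t) = (f + 2*t)/(2*t) (B(f, t) = (f + 2*t)/(t + t) = (f + 2*t)/((2*t)) = (f + 2*t)*(1/(2*t)) = (f + 2*t)/(2*t))
4216775 - B(-23, 714) = 4216775 - (714 + (½)*(-23))/714 = 4216775 - (714 - 23/2)/714 = 4216775 - 1405/(714*2) = 4216775 - 1*1405/1428 = 4216775 - 1405/1428 = 6021553295/1428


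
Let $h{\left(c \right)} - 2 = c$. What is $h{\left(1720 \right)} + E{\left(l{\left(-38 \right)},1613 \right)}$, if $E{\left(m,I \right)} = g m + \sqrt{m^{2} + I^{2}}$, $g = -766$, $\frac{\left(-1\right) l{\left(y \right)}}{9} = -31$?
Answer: $-211992 + \sqrt{2679610} \approx -2.1036 \cdot 10^{5}$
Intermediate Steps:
$l{\left(y \right)} = 279$ ($l{\left(y \right)} = \left(-9\right) \left(-31\right) = 279$)
$h{\left(c \right)} = 2 + c$
$E{\left(m,I \right)} = \sqrt{I^{2} + m^{2}} - 766 m$ ($E{\left(m,I \right)} = - 766 m + \sqrt{m^{2} + I^{2}} = - 766 m + \sqrt{I^{2} + m^{2}} = \sqrt{I^{2} + m^{2}} - 766 m$)
$h{\left(1720 \right)} + E{\left(l{\left(-38 \right)},1613 \right)} = \left(2 + 1720\right) + \left(\sqrt{1613^{2} + 279^{2}} - 213714\right) = 1722 - \left(213714 - \sqrt{2601769 + 77841}\right) = 1722 - \left(213714 - \sqrt{2679610}\right) = -211992 + \sqrt{2679610}$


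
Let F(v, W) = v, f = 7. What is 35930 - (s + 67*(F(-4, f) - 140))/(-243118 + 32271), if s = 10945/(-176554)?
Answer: 1337524209477403/37225881238 ≈ 35930.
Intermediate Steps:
s = -10945/176554 (s = 10945*(-1/176554) = -10945/176554 ≈ -0.061992)
35930 - (s + 67*(F(-4, f) - 140))/(-243118 + 32271) = 35930 - (-10945/176554 + 67*(-4 - 140))/(-243118 + 32271) = 35930 - (-10945/176554 + 67*(-144))/(-210847) = 35930 - (-10945/176554 - 9648)*(-1)/210847 = 35930 - (-1703403937)*(-1)/(176554*210847) = 35930 - 1*1703403937/37225881238 = 35930 - 1703403937/37225881238 = 1337524209477403/37225881238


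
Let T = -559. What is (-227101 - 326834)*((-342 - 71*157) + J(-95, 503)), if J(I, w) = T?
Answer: 6673808880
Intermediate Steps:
J(I, w) = -559
(-227101 - 326834)*((-342 - 71*157) + J(-95, 503)) = (-227101 - 326834)*((-342 - 71*157) - 559) = -553935*((-342 - 11147) - 559) = -553935*(-11489 - 559) = -553935*(-12048) = 6673808880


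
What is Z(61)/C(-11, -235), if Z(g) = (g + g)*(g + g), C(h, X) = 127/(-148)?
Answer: -2202832/127 ≈ -17345.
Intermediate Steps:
C(h, X) = -127/148 (C(h, X) = 127*(-1/148) = -127/148)
Z(g) = 4*g² (Z(g) = (2*g)*(2*g) = 4*g²)
Z(61)/C(-11, -235) = (4*61²)/(-127/148) = (4*3721)*(-148/127) = 14884*(-148/127) = -2202832/127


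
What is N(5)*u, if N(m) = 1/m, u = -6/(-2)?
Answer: ⅗ ≈ 0.60000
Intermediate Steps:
u = 3 (u = -6*(-½) = 3)
N(5)*u = 3/5 = (⅕)*3 = ⅗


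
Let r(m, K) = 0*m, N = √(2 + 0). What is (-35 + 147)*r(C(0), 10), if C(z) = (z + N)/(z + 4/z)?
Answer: 0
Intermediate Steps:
N = √2 ≈ 1.4142
C(z) = (z + √2)/(z + 4/z)
r(m, K) = 0
(-35 + 147)*r(C(0), 10) = (-35 + 147)*0 = 112*0 = 0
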